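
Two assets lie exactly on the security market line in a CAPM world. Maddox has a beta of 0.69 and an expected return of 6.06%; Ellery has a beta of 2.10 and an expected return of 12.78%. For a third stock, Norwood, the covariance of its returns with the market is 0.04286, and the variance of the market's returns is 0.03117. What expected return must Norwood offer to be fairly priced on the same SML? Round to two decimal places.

MRP = (12.78% − 6.06%) / (2.10 − 0.69) = 4.7660%
R_f = 6.06% − 0.69 × 4.7660% = 2.7715%
β_Norwood = Cov / Var(R_m) = 0.04286 / 0.03117 = 1.3750
E(R_Norwood) = R_f + β × MRP = 2.7715% + 1.3750 × 4.7660% = 9.32%

9.32%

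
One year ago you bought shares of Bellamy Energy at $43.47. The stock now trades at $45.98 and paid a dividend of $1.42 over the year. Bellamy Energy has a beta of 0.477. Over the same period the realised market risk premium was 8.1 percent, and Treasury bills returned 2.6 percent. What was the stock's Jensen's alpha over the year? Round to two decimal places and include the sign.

Realised HPR = (P1 + D1 − P0) / P0 = (45.98 + 1.42 − 43.47) / 43.47 = 3.93 / 43.47 = 9.0407%
CAPM required = R_f + β·MRP = 2.6% + 0.477 × 8.1% = 6.4637%
α = realised − required = 9.0407% − 6.4637% = +2.58%

+2.58%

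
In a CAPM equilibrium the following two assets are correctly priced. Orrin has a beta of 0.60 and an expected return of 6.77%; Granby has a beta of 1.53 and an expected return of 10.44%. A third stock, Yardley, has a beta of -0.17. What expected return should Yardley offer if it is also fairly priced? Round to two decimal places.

3.73%

MRP (SML slope) = (10.44% − 6.77%) / (1.53 − 0.60) = 3.67% / 0.93 = 3.9462%
R_f (intercept) = 6.77% − 0.60 × 3.9462% = 4.4023%
E(R_Yardley) = R_f + β × MRP = 4.4023% + -0.17 × 3.9462% = 3.73%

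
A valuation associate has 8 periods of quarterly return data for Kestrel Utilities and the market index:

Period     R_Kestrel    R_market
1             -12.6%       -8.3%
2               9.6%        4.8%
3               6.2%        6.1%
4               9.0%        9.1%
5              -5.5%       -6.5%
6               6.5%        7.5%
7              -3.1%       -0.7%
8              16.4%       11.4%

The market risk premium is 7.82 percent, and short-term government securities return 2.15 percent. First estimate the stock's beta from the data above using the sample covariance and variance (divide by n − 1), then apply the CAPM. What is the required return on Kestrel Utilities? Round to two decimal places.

11.94%

Mean R_i = (-12.6 + 9.6 + 6.2 + 9.0 − 5.5 + 6.5 − 3.1 + 16.4) / 8 = 3.3125%
Mean R_m = (-8.3 + 4.8 + 6.1 + 9.1 − 6.5 + 7.5 − 0.7 + 11.4) / 8 = 2.9250%
Σ(R_i − R̄_i)(R_m − R̄_m) = 466.4975  ⇒  Cov = 466.4975 / 7 = 66.6425
Σ(R_m − R̄_m)² = 372.4550  ⇒  Var(R_m) = 372.4550 / 7 = 53.2079
β = Cov / Var(R_m) = 66.6425 / 53.2079 = 1.2525
E(R) = R_f + β × MRP = 2.15% + 1.2525 × 7.82% = 11.94%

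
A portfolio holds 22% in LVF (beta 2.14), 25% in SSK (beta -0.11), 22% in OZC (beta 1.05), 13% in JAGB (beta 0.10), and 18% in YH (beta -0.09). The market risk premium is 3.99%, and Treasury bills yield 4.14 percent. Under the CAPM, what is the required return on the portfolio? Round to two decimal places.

β_P = Σ w_i β_i = 0.22×2.14 + 0.25×-0.11 + 0.22×1.05 + 0.13×0.10 + 0.18×-0.09 = 0.6711
E(R_P) = R_f + β_P × MRP = 4.14% + 0.6711 × 3.99% = 6.82%

6.82%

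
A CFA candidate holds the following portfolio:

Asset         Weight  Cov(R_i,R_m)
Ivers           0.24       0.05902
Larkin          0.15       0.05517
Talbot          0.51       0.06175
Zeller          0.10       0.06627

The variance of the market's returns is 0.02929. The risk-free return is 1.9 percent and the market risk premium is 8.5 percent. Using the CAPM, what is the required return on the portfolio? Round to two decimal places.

β_Ivers = 0.05902 / 0.02929 = 2.0150
β_Larkin = 0.05517 / 0.02929 = 1.8836
β_Talbot = 0.06175 / 0.02929 = 2.1082
β_Zeller = 0.06627 / 0.02929 = 2.2625
β_P = Σ w_i β_i = 0.24×2.0150 + 0.15×1.8836 + 0.51×2.1082 + 0.10×2.2625 = 2.0676
E(R_P) = R_f + β_P × MRP = 1.9% + 2.0676 × 8.5% = 19.47%

19.47%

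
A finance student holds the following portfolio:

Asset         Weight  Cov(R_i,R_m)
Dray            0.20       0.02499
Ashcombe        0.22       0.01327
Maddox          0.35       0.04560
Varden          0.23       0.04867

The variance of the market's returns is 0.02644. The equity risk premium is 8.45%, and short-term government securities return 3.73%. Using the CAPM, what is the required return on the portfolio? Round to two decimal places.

14.94%

β_Dray = 0.02499 / 0.02644 = 0.9452
β_Ashcombe = 0.01327 / 0.02644 = 0.5019
β_Maddox = 0.04560 / 0.02644 = 1.7247
β_Varden = 0.04867 / 0.02644 = 1.8408
β_P = Σ w_i β_i = 0.20×0.9452 + 0.22×0.5019 + 0.35×1.7247 + 0.23×1.8408 = 1.3265
E(R_P) = R_f + β_P × MRP = 3.73% + 1.3265 × 8.45% = 14.94%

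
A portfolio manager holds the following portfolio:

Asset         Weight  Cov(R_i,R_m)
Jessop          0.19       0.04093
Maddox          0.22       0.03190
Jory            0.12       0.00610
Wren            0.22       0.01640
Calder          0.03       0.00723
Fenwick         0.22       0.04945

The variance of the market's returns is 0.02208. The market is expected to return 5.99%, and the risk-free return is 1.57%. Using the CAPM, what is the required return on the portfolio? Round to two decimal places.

7.62%

β_Jessop = 0.04093 / 0.02208 = 1.8537
β_Maddox = 0.03190 / 0.02208 = 1.4447
β_Jory = 0.00610 / 0.02208 = 0.2763
β_Wren = 0.01640 / 0.02208 = 0.7428
β_Calder = 0.00723 / 0.02208 = 0.3274
β_Fenwick = 0.04945 / 0.02208 = 2.2396
β_P = Σ w_i β_i = 0.19×1.8537 + 0.22×1.4447 + 0.12×0.2763 + 0.22×0.7428 + 0.03×0.3274 + 0.22×2.2396 = 1.3691
MRP = 5.99% − 1.57% = 4.42%
E(R_P) = R_f + β_P × MRP = 1.57% + 1.3691 × 4.42% = 7.62%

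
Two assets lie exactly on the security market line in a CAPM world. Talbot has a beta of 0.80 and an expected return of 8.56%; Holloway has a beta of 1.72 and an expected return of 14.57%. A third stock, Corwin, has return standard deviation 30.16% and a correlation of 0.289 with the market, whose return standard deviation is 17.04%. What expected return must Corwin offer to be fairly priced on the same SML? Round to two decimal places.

MRP = (14.57% − 8.56%) / (1.72 − 0.80) = 6.5326%
R_f = 8.56% − 0.80 × 6.5326% = 3.3339%
β_Corwin = ρ·σ_i/σ_m = 0.289 × 30.16 / 17.04 = 0.5115
E(R_Corwin) = R_f + β × MRP = 3.3339% + 0.5115 × 6.5326% = 6.68%

6.68%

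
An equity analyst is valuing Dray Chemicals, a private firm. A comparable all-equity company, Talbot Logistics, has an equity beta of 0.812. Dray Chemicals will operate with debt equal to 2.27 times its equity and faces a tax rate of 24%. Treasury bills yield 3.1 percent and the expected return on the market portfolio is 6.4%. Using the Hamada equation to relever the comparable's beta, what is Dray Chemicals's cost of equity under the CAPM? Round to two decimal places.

10.40%

β_L = β_U × [1 + (1 − t)(D/E)] = 0.812 × [1 + (1 − 0.24) × 2.27]
    = 0.812 × [1 + 0.76 × 2.27] = 0.812 × 2.7252 = 2.2129
MRP = 6.4% − 3.1% = 3.30%
E(R) = R_f + β_L × MRP = 3.1% + 2.2129 × 3.3% = 10.40%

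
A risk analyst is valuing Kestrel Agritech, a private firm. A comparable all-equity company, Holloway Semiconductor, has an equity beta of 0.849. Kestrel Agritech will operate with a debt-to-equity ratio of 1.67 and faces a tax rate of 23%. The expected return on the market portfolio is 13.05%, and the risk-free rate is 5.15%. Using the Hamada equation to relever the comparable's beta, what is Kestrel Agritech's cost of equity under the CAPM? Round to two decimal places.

β_L = β_U × [1 + (1 − t)(D/E)] = 0.849 × [1 + (1 − 0.23) × 1.67]
    = 0.849 × [1 + 0.77 × 1.67] = 0.849 × 2.2859 = 1.9407
MRP = 13.05% − 5.15% = 7.90%
E(R) = R_f + β_L × MRP = 5.15% + 1.9407 × 7.90% = 20.48%

20.48%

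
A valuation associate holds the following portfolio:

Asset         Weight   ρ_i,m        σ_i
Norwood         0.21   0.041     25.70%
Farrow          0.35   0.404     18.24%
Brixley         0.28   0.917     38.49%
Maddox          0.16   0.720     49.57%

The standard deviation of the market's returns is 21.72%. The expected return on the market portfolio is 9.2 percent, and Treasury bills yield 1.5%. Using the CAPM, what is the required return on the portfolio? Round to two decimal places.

8.02%

β_Norwood = 0.041 × 25.70% / 21.72% = 0.0485
β_Farrow = 0.404 × 18.24% / 21.72% = 0.3393
β_Brixley = 0.917 × 38.49% / 21.72% = 1.6250
β_Maddox = 0.720 × 49.57% / 21.72% = 1.6432
β_P = Σ w_i β_i = 0.21×0.0485 + 0.35×0.3393 + 0.28×1.6250 + 0.16×1.6432 = 0.8469
MRP = 9.2% − 1.5% = 7.70%
E(R_P) = R_f + β_P × MRP = 1.5% + 0.8469 × 7.7% = 8.02%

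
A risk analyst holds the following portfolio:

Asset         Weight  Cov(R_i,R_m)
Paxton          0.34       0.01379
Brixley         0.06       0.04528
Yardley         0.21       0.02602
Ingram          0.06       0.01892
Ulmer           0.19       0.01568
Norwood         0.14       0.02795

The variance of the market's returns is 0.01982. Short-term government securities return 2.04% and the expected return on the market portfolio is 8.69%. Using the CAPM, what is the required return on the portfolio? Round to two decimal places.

β_Paxton = 0.01379 / 0.01982 = 0.6958
β_Brixley = 0.04528 / 0.01982 = 2.2846
β_Yardley = 0.02602 / 0.01982 = 1.3128
β_Ingram = 0.01892 / 0.01982 = 0.9546
β_Ulmer = 0.01568 / 0.01982 = 0.7911
β_Norwood = 0.02795 / 0.01982 = 1.4102
β_P = Σ w_i β_i = 0.34×0.6958 + 0.06×2.2846 + 0.21×1.3128 + 0.06×0.9546 + 0.19×0.7911 + 0.14×1.4102 = 1.0543
MRP = 8.69% − 2.04% = 6.65%
E(R_P) = R_f + β_P × MRP = 2.04% + 1.0543 × 6.65% = 9.05%

9.05%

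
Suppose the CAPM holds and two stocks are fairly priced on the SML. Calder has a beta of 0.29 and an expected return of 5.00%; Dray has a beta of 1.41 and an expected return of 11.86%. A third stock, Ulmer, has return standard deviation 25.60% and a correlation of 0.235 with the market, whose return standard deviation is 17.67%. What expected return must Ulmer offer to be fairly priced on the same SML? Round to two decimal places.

MRP = (11.86% − 5.00%) / (1.41 − 0.29) = 6.1250%
R_f = 5.00% − 0.29 × 6.1250% = 3.2238%
β_Ulmer = ρ·σ_i/σ_m = 0.235 × 25.60 / 17.67 = 0.3405
E(R_Ulmer) = R_f + β × MRP = 3.2238% + 0.3405 × 6.1250% = 5.31%

5.31%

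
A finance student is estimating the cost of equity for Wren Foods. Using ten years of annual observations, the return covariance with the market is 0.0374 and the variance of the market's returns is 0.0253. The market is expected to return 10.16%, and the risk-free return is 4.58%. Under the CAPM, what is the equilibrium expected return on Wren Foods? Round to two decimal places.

β = Cov(R_i, R_m) / Var(R_m) = 0.0374 / 0.0253 = 1.4783
MRP = 10.16% − 4.58% = 5.58%
E(R) = R_f + β × MRP = 4.58% + 1.4783 × 5.58% = 12.83%

12.83%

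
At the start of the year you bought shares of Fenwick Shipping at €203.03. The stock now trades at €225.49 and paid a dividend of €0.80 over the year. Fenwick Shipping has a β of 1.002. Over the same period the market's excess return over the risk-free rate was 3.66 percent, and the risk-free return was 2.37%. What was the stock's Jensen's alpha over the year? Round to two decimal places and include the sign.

+5.42%

Realised HPR = (P1 + D1 − P0) / P0 = (225.49 + 0.80 − 203.03) / 203.03 = 23.26 / 203.03 = 11.4564%
CAPM required = R_f + β·MRP = 2.37% + 1.002 × 3.66% = 6.03732%
α = realised − required = 11.4564% − 6.03732% = +5.42%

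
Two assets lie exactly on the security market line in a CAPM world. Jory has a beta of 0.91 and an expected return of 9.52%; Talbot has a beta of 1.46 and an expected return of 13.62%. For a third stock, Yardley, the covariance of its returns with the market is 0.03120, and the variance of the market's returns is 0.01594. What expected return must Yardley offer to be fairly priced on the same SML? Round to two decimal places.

MRP = (13.62% − 9.52%) / (1.46 − 0.91) = 7.4545%
R_f = 9.52% − 0.91 × 7.4545% = 2.7364%
β_Yardley = Cov / Var(R_m) = 0.03120 / 0.01594 = 1.9573
E(R_Yardley) = R_f + β × MRP = 2.7364% + 1.9573 × 7.4545% = 17.33%

17.33%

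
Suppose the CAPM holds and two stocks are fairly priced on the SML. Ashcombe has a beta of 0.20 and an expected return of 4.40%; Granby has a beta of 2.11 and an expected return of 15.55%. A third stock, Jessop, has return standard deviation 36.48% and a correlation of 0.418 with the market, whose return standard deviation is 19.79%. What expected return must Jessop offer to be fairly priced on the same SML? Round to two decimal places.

7.73%

MRP = (15.55% − 4.40%) / (2.11 − 0.20) = 5.8377%
R_f = 4.40% − 0.20 × 5.8377% = 3.2325%
β_Jessop = ρ·σ_i/σ_m = 0.418 × 36.48 / 19.79 = 0.7705
E(R_Jessop) = R_f + β × MRP = 3.2325% + 0.7705 × 5.8377% = 7.73%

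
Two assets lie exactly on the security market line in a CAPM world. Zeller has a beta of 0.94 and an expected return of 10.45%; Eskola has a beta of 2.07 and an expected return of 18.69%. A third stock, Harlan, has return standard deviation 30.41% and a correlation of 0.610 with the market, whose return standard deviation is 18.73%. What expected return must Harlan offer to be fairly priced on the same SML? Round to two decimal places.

10.82%

MRP = (18.69% − 10.45%) / (2.07 − 0.94) = 7.2920%
R_f = 10.45% − 0.94 × 7.2920% = 3.5955%
β_Harlan = ρ·σ_i/σ_m = 0.610 × 30.41 / 18.73 = 0.9904
E(R_Harlan) = R_f + β × MRP = 3.5955% + 0.9904 × 7.2920% = 10.82%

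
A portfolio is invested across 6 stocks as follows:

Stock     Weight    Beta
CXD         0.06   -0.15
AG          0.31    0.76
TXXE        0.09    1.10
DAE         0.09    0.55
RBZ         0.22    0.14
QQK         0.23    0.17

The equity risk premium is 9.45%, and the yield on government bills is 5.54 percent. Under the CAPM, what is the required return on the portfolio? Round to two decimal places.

β_P = Σ w_i β_i = 0.06×-0.15 + 0.31×0.76 + 0.09×1.10 + 0.09×0.55 + 0.22×0.14 + 0.23×0.17 = 0.4450
E(R_P) = R_f + β_P × MRP = 5.54% + 0.4450 × 9.45% = 9.75%

9.75%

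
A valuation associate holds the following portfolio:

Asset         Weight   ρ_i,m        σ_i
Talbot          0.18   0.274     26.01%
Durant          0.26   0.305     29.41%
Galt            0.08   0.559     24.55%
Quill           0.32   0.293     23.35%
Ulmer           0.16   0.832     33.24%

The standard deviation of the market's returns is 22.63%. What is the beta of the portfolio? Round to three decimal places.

β_Talbot = 0.274 × 26.01% / 22.63% = 0.3149
β_Durant = 0.305 × 29.41% / 22.63% = 0.3964
β_Galt = 0.559 × 24.55% / 22.63% = 0.6064
β_Quill = 0.293 × 23.35% / 22.63% = 0.3023
β_Ulmer = 0.832 × 33.24% / 22.63% = 1.2221
β_P = Σ w_i β_i = 0.18×0.3149 + 0.26×0.3964 + 0.08×0.6064 + 0.32×0.3023 + 0.16×1.2221 = 0.5005

0.501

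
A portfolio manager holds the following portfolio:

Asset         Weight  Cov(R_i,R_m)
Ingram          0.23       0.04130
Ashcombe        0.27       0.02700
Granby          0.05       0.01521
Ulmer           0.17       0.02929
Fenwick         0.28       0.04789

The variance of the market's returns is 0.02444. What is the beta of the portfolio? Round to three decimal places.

β_Ingram = 0.04130 / 0.02444 = 1.6899
β_Ashcombe = 0.02700 / 0.02444 = 1.1047
β_Granby = 0.01521 / 0.02444 = 0.6223
β_Ulmer = 0.02929 / 0.02444 = 1.1984
β_Fenwick = 0.04789 / 0.02444 = 1.9595
β_P = Σ w_i β_i = 0.23×1.6899 + 0.27×1.1047 + 0.05×0.6223 + 0.17×1.1984 + 0.28×1.9595 = 1.4704

1.470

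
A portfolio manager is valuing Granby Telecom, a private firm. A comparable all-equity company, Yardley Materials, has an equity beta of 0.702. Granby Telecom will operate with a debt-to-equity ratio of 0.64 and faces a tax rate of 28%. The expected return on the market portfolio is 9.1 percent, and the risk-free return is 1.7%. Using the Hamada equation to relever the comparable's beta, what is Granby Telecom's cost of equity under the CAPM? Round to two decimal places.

9.29%

β_L = β_U × [1 + (1 − t)(D/E)] = 0.702 × [1 + (1 − 0.28) × 0.64]
    = 0.702 × [1 + 0.72 × 0.64] = 0.702 × 1.4608 = 1.0255
MRP = 9.1% − 1.7% = 7.40%
E(R) = R_f + β_L × MRP = 1.7% + 1.0255 × 7.4% = 9.29%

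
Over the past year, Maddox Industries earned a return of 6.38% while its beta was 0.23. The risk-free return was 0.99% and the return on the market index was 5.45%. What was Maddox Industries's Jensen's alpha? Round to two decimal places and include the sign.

+4.36%

Market excess return = 5.45% − 0.99% = 4.46%
CAPM benchmark = R_f + β(R_m − R_f) = 0.99% + 0.23 × 4.46% = 2.0158%
α = actual − benchmark = 6.38% − 2.0158% = +4.36%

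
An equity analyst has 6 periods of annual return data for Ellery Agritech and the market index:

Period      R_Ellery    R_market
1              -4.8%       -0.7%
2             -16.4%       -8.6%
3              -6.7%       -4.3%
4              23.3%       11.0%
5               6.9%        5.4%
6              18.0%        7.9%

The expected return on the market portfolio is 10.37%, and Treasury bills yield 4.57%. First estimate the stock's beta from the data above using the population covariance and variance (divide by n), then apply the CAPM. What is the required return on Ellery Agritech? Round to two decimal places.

Mean R_i = (-4.8 − 16.4 − 6.7 + 23.3 + 6.9 + 18.0) / 6 = 3.3833%
Mean R_m = (-0.7 − 8.6 − 4.3 + 11.0 + 5.4 + 7.9) / 6 = 1.7833%
Σ(R_i − R̄_i)(R_m − R̄_m) = 572.7683  ⇒  Cov = 572.7683 / 6 = 95.4614
Σ(R_m − R̄_m)² = 286.4283  ⇒  Var(R_m) = 286.4283 / 6 = 47.7381
β = Cov / Var(R_m) = 95.4614 / 47.7381 = 1.9997
MRP = 10.37% − 4.57% = 5.80%
E(R) = R_f + β × MRP = 4.57% + 1.9997 × 5.80% = 16.17%

16.17%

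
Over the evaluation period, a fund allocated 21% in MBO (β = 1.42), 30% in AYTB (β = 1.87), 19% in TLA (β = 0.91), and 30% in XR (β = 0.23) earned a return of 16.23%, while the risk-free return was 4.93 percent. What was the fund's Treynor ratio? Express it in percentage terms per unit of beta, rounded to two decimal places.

β_P = 0.21×1.42 + 0.30×1.87 + 0.19×0.91 + 0.30×0.23 = 1.1011
Treynor = (R_P − R_f) / β_P = (16.23% − 4.93%) / 1.1011 = 11.30% / 1.1011 = 10.26%

10.26%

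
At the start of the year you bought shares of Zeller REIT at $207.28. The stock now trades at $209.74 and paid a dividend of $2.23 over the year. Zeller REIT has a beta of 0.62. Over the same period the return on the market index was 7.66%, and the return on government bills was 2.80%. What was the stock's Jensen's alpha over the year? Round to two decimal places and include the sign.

Realised HPR = (P1 + D1 − P0) / P0 = (209.74 + 2.23 − 207.28) / 207.28 = 4.69 / 207.28 = 2.2626%
MRP = 7.66% − 2.80% = 4.86%
CAPM required = R_f + β·MRP = 2.80% + 0.62 × 4.86% = 5.8132%
α = realised − required = 2.2626% − 5.8132% = -3.55%

-3.55%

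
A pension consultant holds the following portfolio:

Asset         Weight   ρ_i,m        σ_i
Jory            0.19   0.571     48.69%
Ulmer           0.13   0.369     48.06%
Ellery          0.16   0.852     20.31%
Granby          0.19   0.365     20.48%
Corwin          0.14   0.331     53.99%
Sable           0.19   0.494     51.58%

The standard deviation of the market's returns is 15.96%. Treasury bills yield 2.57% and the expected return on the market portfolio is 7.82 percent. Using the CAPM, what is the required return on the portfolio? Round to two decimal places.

β_Jory = 0.571 × 48.69% / 15.96% = 1.7420
β_Ulmer = 0.369 × 48.06% / 15.96% = 1.1112
β_Ellery = 0.852 × 20.31% / 15.96% = 1.0842
β_Granby = 0.365 × 20.48% / 15.96% = 0.4684
β_Corwin = 0.331 × 53.99% / 15.96% = 1.1197
β_Sable = 0.494 × 51.58% / 15.96% = 1.5965
β_P = Σ w_i β_i = 0.19×1.7420 + 0.13×1.1112 + 0.16×1.0842 + 0.19×0.4684 + 0.14×1.1197 + 0.19×1.5965 = 1.1980
MRP = 7.82% − 2.57% = 5.25%
E(R_P) = R_f + β_P × MRP = 2.57% + 1.1980 × 5.25% = 8.86%

8.86%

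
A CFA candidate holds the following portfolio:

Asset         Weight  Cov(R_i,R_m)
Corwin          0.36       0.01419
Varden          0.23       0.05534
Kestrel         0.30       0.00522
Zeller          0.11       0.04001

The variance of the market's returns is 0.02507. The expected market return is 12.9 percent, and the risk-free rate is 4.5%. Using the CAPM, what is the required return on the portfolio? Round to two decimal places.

β_Corwin = 0.01419 / 0.02507 = 0.5660
β_Varden = 0.05534 / 0.02507 = 2.2074
β_Kestrel = 0.00522 / 0.02507 = 0.2082
β_Zeller = 0.04001 / 0.02507 = 1.5959
β_P = Σ w_i β_i = 0.36×0.5660 + 0.23×2.2074 + 0.30×0.2082 + 0.11×1.5959 = 0.9495
MRP = 12.9% − 4.5% = 8.40%
E(R_P) = R_f + β_P × MRP = 4.5% + 0.9495 × 8.4% = 12.48%

12.48%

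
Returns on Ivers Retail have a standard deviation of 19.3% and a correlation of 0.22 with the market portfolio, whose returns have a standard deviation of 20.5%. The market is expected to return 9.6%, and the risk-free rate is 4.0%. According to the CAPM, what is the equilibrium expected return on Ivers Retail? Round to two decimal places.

β = ρ × σ_i / σ_m = 0.22 × 19.3% / 20.5% = 0.2071
MRP = 9.6% − 4.0% = 5.60%
E(R) = 4.0% + 0.2071 × 5.6% = 5.16%

5.16%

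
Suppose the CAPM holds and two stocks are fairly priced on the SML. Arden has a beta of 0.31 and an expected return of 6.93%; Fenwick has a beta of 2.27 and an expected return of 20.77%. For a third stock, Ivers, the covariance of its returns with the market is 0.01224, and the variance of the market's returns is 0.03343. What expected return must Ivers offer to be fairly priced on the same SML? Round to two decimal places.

7.33%

MRP = (20.77% − 6.93%) / (2.27 − 0.31) = 7.0612%
R_f = 6.93% − 0.31 × 7.0612% = 4.7410%
β_Ivers = Cov / Var(R_m) = 0.01224 / 0.03343 = 0.3661
E(R_Ivers) = R_f + β × MRP = 4.7410% + 0.3661 × 7.0612% = 7.33%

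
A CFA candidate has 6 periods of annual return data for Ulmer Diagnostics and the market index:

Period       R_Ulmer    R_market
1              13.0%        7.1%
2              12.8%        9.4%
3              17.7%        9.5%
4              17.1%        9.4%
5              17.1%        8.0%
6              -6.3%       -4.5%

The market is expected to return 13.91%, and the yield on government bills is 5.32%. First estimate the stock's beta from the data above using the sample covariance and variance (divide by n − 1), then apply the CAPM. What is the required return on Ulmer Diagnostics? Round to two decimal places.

Mean R_i = (13.0 + 12.8 + 17.7 + 17.1 + 17.1 − 6.3) / 6 = 11.9000%
Mean R_m = (7.1 + 9.4 + 9.5 + 9.4 + 8.0 − 4.5) / 6 = 6.4833%
Σ(R_i − R̄_i)(R_m − R̄_m) = 243.7500  ⇒  Cov = 243.7500 / 5 = 48.7500
Σ(R_m − R̄_m)² = 149.4283  ⇒  Var(R_m) = 149.4283 / 5 = 29.8857
β = Cov / Var(R_m) = 48.7500 / 29.8857 = 1.6312
MRP = 13.91% − 5.32% = 8.59%
E(R) = R_f + β × MRP = 5.32% + 1.6312 × 8.59% = 19.33%

19.33%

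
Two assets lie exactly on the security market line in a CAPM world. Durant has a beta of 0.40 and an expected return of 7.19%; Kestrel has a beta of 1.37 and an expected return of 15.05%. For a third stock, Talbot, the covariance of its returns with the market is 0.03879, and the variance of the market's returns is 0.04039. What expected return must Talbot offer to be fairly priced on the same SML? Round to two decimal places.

11.73%

MRP = (15.05% − 7.19%) / (1.37 − 0.40) = 8.1031%
R_f = 7.19% − 0.40 × 8.1031% = 3.9488%
β_Talbot = Cov / Var(R_m) = 0.03879 / 0.04039 = 0.9604
E(R_Talbot) = R_f + β × MRP = 3.9488% + 0.9604 × 8.1031% = 11.73%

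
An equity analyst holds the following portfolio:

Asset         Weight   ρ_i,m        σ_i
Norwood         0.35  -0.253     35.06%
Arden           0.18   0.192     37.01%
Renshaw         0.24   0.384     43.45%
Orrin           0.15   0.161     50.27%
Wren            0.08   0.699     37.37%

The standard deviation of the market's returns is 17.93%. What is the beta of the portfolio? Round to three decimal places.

β_Norwood = -0.253 × 35.06% / 17.93% = -0.4947
β_Arden = 0.192 × 37.01% / 17.93% = 0.3963
β_Renshaw = 0.384 × 43.45% / 17.93% = 0.9306
β_Orrin = 0.161 × 50.27% / 17.93% = 0.4514
β_Wren = 0.699 × 37.37% / 17.93% = 1.4569
β_P = Σ w_i β_i = 0.35×-0.4947 + 0.18×0.3963 + 0.24×0.9306 + 0.15×0.4514 + 0.08×1.4569 = 0.3058

0.306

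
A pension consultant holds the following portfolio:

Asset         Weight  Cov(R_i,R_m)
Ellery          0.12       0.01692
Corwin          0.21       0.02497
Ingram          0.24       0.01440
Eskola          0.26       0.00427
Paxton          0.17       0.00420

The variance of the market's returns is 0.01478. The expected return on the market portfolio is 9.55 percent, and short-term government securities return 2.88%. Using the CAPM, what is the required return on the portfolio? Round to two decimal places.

8.55%

β_Ellery = 0.01692 / 0.01478 = 1.1448
β_Corwin = 0.02497 / 0.01478 = 1.6894
β_Ingram = 0.01440 / 0.01478 = 0.9743
β_Eskola = 0.00427 / 0.01478 = 0.2889
β_Paxton = 0.00420 / 0.01478 = 0.2842
β_P = Σ w_i β_i = 0.12×1.1448 + 0.21×1.6894 + 0.24×0.9743 + 0.26×0.2889 + 0.17×0.2842 = 0.8494
MRP = 9.55% − 2.88% = 6.67%
E(R_P) = R_f + β_P × MRP = 2.88% + 0.8494 × 6.67% = 8.55%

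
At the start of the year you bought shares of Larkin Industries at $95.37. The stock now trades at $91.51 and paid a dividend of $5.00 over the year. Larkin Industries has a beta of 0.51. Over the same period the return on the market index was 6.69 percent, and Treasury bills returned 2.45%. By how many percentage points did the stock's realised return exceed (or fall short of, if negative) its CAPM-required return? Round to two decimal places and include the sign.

Realised HPR = (P1 + D1 − P0) / P0 = (91.51 + 5.00 − 95.37) / 95.37 = 1.14 / 95.37 = 1.1953%
MRP = 6.69% − 2.45% = 4.24%
CAPM required = R_f + β·MRP = 2.45% + 0.51 × 4.24% = 4.6124%
α = realised − required = 1.1953% − 4.6124% = -3.42%

-3.42%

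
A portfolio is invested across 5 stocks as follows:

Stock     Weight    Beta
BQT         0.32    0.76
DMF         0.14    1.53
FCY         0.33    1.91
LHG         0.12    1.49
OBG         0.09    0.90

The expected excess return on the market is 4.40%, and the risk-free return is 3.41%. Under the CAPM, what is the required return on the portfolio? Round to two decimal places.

9.34%

β_P = Σ w_i β_i = 0.32×0.76 + 0.14×1.53 + 0.33×1.91 + 0.12×1.49 + 0.09×0.90 = 1.3475
E(R_P) = R_f + β_P × MRP = 3.41% + 1.3475 × 4.40% = 9.34%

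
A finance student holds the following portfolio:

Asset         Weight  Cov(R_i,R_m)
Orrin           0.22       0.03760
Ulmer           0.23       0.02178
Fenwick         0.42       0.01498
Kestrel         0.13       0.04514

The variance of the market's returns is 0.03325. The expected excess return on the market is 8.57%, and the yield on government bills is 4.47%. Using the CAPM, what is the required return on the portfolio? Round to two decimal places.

β_Orrin = 0.03760 / 0.03325 = 1.1308
β_Ulmer = 0.02178 / 0.03325 = 0.6550
β_Fenwick = 0.01498 / 0.03325 = 0.4505
β_Kestrel = 0.04514 / 0.03325 = 1.3576
β_P = Σ w_i β_i = 0.22×1.1308 + 0.23×0.6550 + 0.42×0.4505 + 0.13×1.3576 = 0.7651
E(R_P) = R_f + β_P × MRP = 4.47% + 0.7651 × 8.57% = 11.03%

11.03%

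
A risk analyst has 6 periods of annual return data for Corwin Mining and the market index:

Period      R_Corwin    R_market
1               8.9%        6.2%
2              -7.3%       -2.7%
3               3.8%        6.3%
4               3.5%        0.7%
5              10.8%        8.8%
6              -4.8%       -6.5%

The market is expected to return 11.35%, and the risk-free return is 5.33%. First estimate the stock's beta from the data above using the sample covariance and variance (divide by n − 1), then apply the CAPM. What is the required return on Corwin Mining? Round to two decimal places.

Mean R_i = (8.9 − 7.3 + 3.8 + 3.5 + 10.8 − 4.8) / 6 = 2.4833%
Mean R_m = (6.2 − 2.7 + 6.3 + 0.7 + 8.8 − 6.5) / 6 = 2.1333%
Σ(R_i − R̄_i)(R_m − R̄_m) = 195.7333  ⇒  Cov = 195.7333 / 5 = 39.1467
Σ(R_m − R̄_m)² = 178.2933  ⇒  Var(R_m) = 178.2933 / 5 = 35.6587
β = Cov / Var(R_m) = 39.1467 / 35.6587 = 1.0978
MRP = 11.35% − 5.33% = 6.02%
E(R) = R_f + β × MRP = 5.33% + 1.0978 × 6.02% = 11.94%

11.94%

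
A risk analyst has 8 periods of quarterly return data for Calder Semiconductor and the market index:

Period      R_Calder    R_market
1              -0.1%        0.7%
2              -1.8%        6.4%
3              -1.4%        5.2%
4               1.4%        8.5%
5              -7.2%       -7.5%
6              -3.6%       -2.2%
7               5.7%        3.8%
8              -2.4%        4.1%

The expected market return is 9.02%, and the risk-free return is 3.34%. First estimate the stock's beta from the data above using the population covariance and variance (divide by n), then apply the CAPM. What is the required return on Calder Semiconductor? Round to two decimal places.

Mean R_i = (-0.1 − 1.8 − 1.4 + 1.4 − 7.2 − 3.6 + 5.7 − 2.4) / 8 = -1.1750%
Mean R_m = (0.7 + 6.4 + 5.2 + 8.5 − 7.5 − 2.2 + 3.8 + 4.1) / 8 = 2.3750%
Σ(R_i − R̄_i)(R_m − R̄_m) = 89.0950  ⇒  Cov = 89.0950 / 8 = 11.1369
Σ(R_m − R̄_m)² = 187.9550  ⇒  Var(R_m) = 187.9550 / 8 = 23.4944
β = Cov / Var(R_m) = 11.1369 / 23.4944 = 0.4740
MRP = 9.02% − 3.34% = 5.68%
E(R) = R_f + β × MRP = 3.34% + 0.4740 × 5.68% = 6.03%

6.03%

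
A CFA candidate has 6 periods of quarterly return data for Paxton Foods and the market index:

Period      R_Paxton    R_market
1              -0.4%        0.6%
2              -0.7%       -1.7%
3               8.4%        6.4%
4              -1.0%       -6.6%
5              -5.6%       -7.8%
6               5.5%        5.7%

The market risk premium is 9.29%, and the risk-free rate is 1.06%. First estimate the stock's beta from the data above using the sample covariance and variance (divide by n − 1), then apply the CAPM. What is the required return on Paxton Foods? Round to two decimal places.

Mean R_i = (-0.4 − 0.7 + 8.4 − 1.0 − 5.6 + 5.5) / 6 = 1.0333%
Mean R_m = (0.6 − 1.7 + 6.4 − 6.6 − 7.8 + 5.7) / 6 = -0.5667%
Σ(R_i − R̄_i)(R_m − R̄_m) = 139.8533  ⇒  Cov = 139.8533 / 5 = 27.9707
Σ(R_m − R̄_m)² = 179.1733  ⇒  Var(R_m) = 179.1733 / 5 = 35.8347
β = Cov / Var(R_m) = 27.9707 / 35.8347 = 0.7805
E(R) = R_f + β × MRP = 1.06% + 0.7805 × 9.29% = 8.31%

8.31%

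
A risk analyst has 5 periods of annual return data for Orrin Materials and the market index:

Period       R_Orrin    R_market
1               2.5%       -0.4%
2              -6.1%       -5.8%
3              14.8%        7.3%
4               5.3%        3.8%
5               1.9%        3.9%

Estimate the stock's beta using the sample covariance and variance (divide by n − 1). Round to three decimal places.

1.359

Mean R_i = (2.5 − 6.1 + 14.8 + 5.3 + 1.9) / 5 = 3.6800%
Mean R_m = (-0.4 − 5.8 + 7.3 + 3.8 + 3.9) / 5 = 1.7600%
Σ(R_i − R̄_i)(R_m − R̄_m) = 137.5860  ⇒  Cov = 137.5860 / 4 = 34.3965
Σ(R_m − R̄_m)² = 101.2520  ⇒  Var(R_m) = 101.2520 / 4 = 25.3130
β = Cov / Var(R_m) = 34.3965 / 25.3130 = 1.3588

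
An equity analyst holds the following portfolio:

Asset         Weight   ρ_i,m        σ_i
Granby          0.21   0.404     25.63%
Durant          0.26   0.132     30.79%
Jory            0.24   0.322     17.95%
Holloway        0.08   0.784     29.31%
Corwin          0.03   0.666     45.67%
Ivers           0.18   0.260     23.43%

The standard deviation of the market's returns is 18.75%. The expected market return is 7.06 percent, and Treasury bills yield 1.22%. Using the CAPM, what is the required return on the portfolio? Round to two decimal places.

3.86%

β_Granby = 0.404 × 25.63% / 18.75% = 0.5522
β_Durant = 0.132 × 30.79% / 18.75% = 0.2168
β_Jory = 0.322 × 17.95% / 18.75% = 0.3083
β_Holloway = 0.784 × 29.31% / 18.75% = 1.2255
β_Corwin = 0.666 × 45.67% / 18.75% = 1.6222
β_Ivers = 0.260 × 23.43% / 18.75% = 0.3249
β_P = Σ w_i β_i = 0.21×0.5522 + 0.26×0.2168 + 0.24×0.3083 + 0.08×1.2255 + 0.03×1.6222 + 0.18×0.3249 = 0.4515
MRP = 7.06% − 1.22% = 5.84%
E(R_P) = R_f + β_P × MRP = 1.22% + 0.4515 × 5.84% = 3.86%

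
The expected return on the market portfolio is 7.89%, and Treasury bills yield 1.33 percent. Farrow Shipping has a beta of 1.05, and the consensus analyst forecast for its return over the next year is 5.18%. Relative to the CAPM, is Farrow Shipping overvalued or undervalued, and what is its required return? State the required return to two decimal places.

MRP = 7.89% − 1.33% = 6.56%
Required return = R_f + β·MRP = 1.33% + 1.05 × 6.56% = 8.22%
Forecast 5.18% < required 8.22% → the stock plots below the SML → overvalued.

Overvalued; required return 8.22%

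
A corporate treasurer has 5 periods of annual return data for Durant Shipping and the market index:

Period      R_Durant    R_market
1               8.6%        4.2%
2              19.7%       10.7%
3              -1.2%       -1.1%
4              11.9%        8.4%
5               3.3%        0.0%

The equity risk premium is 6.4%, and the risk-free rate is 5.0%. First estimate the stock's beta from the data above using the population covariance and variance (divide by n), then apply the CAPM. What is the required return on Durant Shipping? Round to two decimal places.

14.74%

Mean R_i = (8.6 + 19.7 − 1.2 + 11.9 + 3.3) / 5 = 8.4600%
Mean R_m = (4.2 + 10.7 − 1.1 + 8.4 + 0.0) / 5 = 4.4400%
Σ(R_i − R̄_i)(R_m − R̄_m) = 160.3780  ⇒  Cov = 160.3780 / 5 = 32.0756
Σ(R_m − R̄_m)² = 105.3320  ⇒  Var(R_m) = 105.3320 / 5 = 21.0664
β = Cov / Var(R_m) = 32.0756 / 21.0664 = 1.5226
E(R) = R_f + β × MRP = 5.0% + 1.5226 × 6.4% = 14.74%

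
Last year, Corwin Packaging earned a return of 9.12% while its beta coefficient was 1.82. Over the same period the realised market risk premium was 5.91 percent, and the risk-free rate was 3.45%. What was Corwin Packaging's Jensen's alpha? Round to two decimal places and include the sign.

CAPM benchmark = R_f + β(R_m − R_f) = 3.45% + 1.82 × 5.91% = 14.2062%
α = actual − benchmark = 9.12% − 14.2062% = -5.09%

-5.09%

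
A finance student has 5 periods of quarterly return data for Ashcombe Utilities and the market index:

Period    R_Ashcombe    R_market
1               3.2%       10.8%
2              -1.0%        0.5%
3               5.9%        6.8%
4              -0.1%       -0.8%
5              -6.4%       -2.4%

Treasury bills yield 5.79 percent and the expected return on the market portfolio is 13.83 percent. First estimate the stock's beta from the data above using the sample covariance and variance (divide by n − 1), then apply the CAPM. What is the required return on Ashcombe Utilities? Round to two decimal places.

11.24%

Mean R_i = (3.2 − 1.0 + 5.9 − 0.1 − 6.4) / 5 = 0.3200%
Mean R_m = (10.8 + 0.5 + 6.8 − 0.8 − 2.4) / 5 = 2.9800%
Σ(R_i − R̄_i)(R_m − R̄_m) = 84.8520  ⇒  Cov = 84.8520 / 4 = 21.2130
Σ(R_m − R̄_m)² = 125.1280  ⇒  Var(R_m) = 125.1280 / 4 = 31.2820
β = Cov / Var(R_m) = 21.2130 / 31.2820 = 0.6781
MRP = 13.83% − 5.79% = 8.04%
E(R) = R_f + β × MRP = 5.79% + 0.6781 × 8.04% = 11.24%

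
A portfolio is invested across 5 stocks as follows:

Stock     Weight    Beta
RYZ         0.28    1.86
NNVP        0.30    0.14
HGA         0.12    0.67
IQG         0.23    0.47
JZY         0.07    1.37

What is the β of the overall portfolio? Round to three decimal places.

β_P = Σ w_i β_i = 0.28×1.86 + 0.30×0.14 + 0.12×0.67 + 0.23×0.47 + 0.07×1.37 = 0.8472

0.847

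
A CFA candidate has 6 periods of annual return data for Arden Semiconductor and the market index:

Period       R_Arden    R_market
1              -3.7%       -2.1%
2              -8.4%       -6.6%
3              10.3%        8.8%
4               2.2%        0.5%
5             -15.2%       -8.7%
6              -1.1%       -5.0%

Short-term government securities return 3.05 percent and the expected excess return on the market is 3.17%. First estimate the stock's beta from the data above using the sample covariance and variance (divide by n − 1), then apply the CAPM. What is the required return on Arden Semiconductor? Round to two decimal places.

Mean R_i = (-3.7 − 8.4 + 10.3 + 2.2 − 15.2 − 1.1) / 6 = -2.6500%
Mean R_m = (-2.1 − 6.6 + 8.8 + 0.5 − 8.7 − 5.0) / 6 = -2.1833%
Σ(R_i − R̄_i)(R_m − R̄_m) = 257.9750  ⇒  Cov = 257.9750 / 5 = 51.5950
Σ(R_m − R̄_m)² = 197.7483  ⇒  Var(R_m) = 197.7483 / 5 = 39.5497
β = Cov / Var(R_m) = 51.5950 / 39.5497 = 1.3046
E(R) = R_f + β × MRP = 3.05% + 1.3046 × 3.17% = 7.19%

7.19%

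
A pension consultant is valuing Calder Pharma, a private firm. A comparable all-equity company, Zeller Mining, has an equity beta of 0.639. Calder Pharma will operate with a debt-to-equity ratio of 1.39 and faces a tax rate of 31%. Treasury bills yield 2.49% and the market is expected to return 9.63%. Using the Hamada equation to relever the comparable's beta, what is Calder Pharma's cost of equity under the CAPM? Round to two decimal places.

β_L = β_U × [1 + (1 − t)(D/E)] = 0.639 × [1 + (1 − 0.31) × 1.39]
    = 0.639 × [1 + 0.69 × 1.39] = 0.639 × 1.9591 = 1.2519
MRP = 9.63% − 2.49% = 7.14%
E(R) = R_f + β_L × MRP = 2.49% + 1.2519 × 7.14% = 11.43%

11.43%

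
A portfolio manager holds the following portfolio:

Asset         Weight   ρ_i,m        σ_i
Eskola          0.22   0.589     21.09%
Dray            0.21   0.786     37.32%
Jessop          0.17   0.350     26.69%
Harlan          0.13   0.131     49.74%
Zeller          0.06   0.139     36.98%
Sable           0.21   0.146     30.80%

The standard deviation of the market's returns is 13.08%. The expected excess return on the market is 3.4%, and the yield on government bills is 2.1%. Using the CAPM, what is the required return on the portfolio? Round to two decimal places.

β_Eskola = 0.589 × 21.09% / 13.08% = 0.9497
β_Dray = 0.786 × 37.32% / 13.08% = 2.2426
β_Jessop = 0.350 × 26.69% / 13.08% = 0.7142
β_Harlan = 0.131 × 49.74% / 13.08% = 0.4982
β_Zeller = 0.139 × 36.98% / 13.08% = 0.3930
β_Sable = 0.146 × 30.80% / 13.08% = 0.3438
β_P = Σ w_i β_i = 0.22×0.9497 + 0.21×2.2426 + 0.17×0.7142 + 0.13×0.4982 + 0.06×0.3930 + 0.21×0.3438 = 0.9618
E(R_P) = R_f + β_P × MRP = 2.1% + 0.9618 × 3.4% = 5.37%

5.37%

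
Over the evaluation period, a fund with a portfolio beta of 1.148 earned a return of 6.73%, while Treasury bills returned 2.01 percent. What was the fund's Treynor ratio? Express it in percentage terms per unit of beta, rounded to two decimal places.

4.11%

Treynor = (R_P − R_f) / β_P = (6.73% − 2.01%) / 1.1480 = 4.72% / 1.1480 = 4.11%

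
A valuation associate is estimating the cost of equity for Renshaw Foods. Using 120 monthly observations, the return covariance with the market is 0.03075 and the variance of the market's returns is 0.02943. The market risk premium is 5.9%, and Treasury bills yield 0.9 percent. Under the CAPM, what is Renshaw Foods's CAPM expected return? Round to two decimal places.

7.06%

β = Cov(R_i, R_m) / Var(R_m) = 0.03075 / 0.02943 = 1.0449
E(R) = R_f + β × MRP = 0.9% + 1.0449 × 5.9% = 7.06%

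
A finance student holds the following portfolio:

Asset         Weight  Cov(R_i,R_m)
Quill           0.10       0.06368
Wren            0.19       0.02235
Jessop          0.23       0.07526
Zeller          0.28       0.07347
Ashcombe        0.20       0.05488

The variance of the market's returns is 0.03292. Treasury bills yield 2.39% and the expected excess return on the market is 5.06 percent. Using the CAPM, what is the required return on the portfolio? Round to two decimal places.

β_Quill = 0.06368 / 0.03292 = 1.9344
β_Wren = 0.02235 / 0.03292 = 0.6789
β_Jessop = 0.07526 / 0.03292 = 2.2861
β_Zeller = 0.07347 / 0.03292 = 2.2318
β_Ashcombe = 0.05488 / 0.03292 = 1.6671
β_P = Σ w_i β_i = 0.10×1.9344 + 0.19×0.6789 + 0.23×2.2861 + 0.28×2.2318 + 0.20×1.6671 = 1.8066
E(R_P) = R_f + β_P × MRP = 2.39% + 1.8066 × 5.06% = 11.53%

11.53%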